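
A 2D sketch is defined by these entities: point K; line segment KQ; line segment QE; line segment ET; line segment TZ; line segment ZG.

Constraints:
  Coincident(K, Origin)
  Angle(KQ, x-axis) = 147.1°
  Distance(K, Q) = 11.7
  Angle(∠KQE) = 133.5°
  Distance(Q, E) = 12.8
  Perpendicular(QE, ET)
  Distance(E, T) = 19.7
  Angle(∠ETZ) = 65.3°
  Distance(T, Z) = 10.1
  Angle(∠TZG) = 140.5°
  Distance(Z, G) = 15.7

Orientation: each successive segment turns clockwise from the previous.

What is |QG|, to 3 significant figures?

3.48

K is at the origin; KQ runs at 147.1° with length 11.7, so Q = (-9.82, 6.36). ∠KQE = 133.5° gives QE at 101° from the x-axis; with |QE| = 12.8, E = (-12.2, 18.9). QE ⟂ ET, so ET runs at 10.6°; with |ET| = 19.7, T = (7.19, 22.6). ∠ETZ = 65.3° gives TZ at -104° from the x-axis; with |TZ| = 10.1, Z = (4.73, 12.8). ∠TZG = 140.5° gives ZG at -144° from the x-axis; with |ZG| = 15.7, G = (-7.91, 3.45). Then |QG| = |G − Q| = 3.48.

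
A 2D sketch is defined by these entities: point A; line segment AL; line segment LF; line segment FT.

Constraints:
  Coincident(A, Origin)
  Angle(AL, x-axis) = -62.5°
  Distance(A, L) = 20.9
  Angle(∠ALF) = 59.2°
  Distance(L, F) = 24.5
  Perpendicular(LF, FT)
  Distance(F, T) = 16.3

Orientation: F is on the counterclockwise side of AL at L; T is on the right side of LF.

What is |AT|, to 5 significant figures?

36.927

∠ALF = 59.2°, so LF runs at -62.5° + (180° − 59.2°) = 58.300° from the x-axis; with |LF| = 24.5, F = L + 24.5·(cos 58.300°, sin 58.300°) = (22.525, 2.3063). The perpendicularity gives FT at right angles to LF; with |FT| = 16.3 on the right of LF, T = F + 16.3·(0.85081, -0.52547) = (36.393, -6.2588). Then |AT| = |T − A| = 36.927.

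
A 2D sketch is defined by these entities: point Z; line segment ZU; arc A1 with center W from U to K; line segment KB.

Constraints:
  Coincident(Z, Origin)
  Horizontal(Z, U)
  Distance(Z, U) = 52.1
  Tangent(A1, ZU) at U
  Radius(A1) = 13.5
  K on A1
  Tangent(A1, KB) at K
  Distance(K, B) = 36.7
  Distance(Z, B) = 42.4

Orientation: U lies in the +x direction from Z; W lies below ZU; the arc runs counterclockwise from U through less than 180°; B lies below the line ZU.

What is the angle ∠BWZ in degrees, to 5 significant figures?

51.365°

Z is at the origin; Z and U share the same y with |ZU| = 52.1 and U on the +x side, so U = (52.100, 0.0000). Since A1 is tangent to ZU there, WU ⟂ ZU, so W = U + (0, -13.5) = (52.100, -13.500). Since WK ⟂ KB (tangency), |WB| = √(13.5² + 36.7²) = 39.104 regardless of where K sits on A1. So B lies on both circle(Z, 42.4) and circle(W, 39.104); the below-ZU intersection is B = (20.804, -36.945). K is the foot of the tangent from B: K = (40.774, -6.1542).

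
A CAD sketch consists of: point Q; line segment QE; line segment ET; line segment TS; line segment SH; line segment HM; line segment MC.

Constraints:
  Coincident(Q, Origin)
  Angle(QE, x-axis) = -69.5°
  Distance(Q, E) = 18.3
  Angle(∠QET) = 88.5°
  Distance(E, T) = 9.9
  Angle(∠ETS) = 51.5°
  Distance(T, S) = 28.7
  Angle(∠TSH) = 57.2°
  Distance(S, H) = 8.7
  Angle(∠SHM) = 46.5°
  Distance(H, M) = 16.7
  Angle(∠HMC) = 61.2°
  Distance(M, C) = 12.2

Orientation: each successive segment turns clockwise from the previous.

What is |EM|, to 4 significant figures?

21.68

Q is at the origin; QE runs at -69.5° with length 18.3, so E = (6.409, -17.14). ∠QET = 88.5° gives ET at -161.0° from the x-axis; with |ET| = 9.9, T = (-2.952, -20.36). ∠ETS = 51.5° gives TS at 70.50° from the x-axis; with |TS| = 28.7, S = (6.628, 6.690). ∠TSH = 57.2° gives SH at -52.30° from the x-axis; with |SH| = 8.7, H = (11.95, -0.1941). ∠SHM = 46.5° gives HM at 174.2° from the x-axis; with |HM| = 16.7, M = (-4.666, 1.494). Then |EM| = |M − E| = 21.68.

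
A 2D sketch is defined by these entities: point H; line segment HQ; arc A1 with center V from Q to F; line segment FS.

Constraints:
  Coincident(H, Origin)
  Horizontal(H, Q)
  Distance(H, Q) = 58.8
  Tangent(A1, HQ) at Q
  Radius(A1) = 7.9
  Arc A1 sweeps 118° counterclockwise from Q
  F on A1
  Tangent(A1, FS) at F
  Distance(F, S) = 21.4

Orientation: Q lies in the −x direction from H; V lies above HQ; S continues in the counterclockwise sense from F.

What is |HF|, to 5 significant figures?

53.109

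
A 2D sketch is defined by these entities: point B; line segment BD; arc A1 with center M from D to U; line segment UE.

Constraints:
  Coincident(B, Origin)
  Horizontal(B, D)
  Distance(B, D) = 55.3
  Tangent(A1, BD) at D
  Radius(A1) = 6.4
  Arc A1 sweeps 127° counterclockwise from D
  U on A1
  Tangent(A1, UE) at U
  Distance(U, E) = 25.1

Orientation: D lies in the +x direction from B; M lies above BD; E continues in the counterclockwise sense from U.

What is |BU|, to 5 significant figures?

61.275

B is at the origin; BD is horizontal with |BD| = 55.3 and D on the +x side, so D = (55.300, 0.0000). Tangency of A1 to BD means the radius MD is perpendicular to BD, so M = D + (0, 6.4) = (55.300, 6.4000). On A1, D sits at bearing -90° from M; a 127° counterclockwise sweep puts U at bearing 37°, so U = M + 6.4·(cos 37°, sin 37°) = (60.411, 10.252). Then |BU| = |U − B| = 61.275.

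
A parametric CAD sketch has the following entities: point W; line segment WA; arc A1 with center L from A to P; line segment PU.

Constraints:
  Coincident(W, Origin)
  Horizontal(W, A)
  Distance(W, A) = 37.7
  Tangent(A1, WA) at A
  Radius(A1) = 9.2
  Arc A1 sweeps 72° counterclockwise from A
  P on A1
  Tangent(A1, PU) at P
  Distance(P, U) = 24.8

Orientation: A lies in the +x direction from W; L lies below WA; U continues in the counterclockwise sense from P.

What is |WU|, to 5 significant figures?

36.739

W is at the origin; WA is horizontal with |WA| = 37.7 and A on the +x side, so A = (37.700, 0.0000). The tangent condition forces LA to be normal to WA, so L = A + (0, -9.2) = (37.700, -9.2000). On A1, A sits at bearing 90° from L; a 72° counterclockwise sweep puts P at bearing 162°, so P = L + 9.2·(cos 162°, sin 162°) = (28.950, -6.3570). A1 meets PU tangentially, so LP is at right angles to PU, so PU runs along (−sin 162°, cos 162°); with |PU| = 24.8, U = (21.287, -29.943). Then |WU| = |U − W| = 36.739.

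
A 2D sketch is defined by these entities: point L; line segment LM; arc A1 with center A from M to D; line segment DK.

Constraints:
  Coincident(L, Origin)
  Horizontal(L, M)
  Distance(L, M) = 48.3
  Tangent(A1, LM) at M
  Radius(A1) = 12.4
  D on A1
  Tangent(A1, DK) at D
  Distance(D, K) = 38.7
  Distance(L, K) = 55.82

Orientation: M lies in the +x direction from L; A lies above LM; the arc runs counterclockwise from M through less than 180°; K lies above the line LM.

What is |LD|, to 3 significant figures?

60.7

Checks: |LM| = 48.30 ✓; |AD| = 12.40 ✓; ∠(AD, DK) = 90.00° ✓; |DK| = 38.70 ✓; |LK| = 55.82 ✓.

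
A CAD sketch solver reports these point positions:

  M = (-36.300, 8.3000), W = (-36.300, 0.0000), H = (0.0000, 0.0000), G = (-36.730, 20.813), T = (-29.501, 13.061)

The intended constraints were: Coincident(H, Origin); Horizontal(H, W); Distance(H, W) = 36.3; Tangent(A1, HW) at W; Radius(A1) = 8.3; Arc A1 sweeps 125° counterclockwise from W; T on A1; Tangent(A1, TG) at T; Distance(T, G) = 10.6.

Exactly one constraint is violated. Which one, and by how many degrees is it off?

Tangent(A1, TG) at T — off by 8.00°.

H = (0.00, 0.00) ✓; H.y = 0.00, W.y = 0.00 ✓; |HW| = 36.30 ✓; ∠(MW, WH) = 90.00° ✓; |MW| = 8.300 ✓; bearing(M→T) − bearing(M→W) = 125.0° ✓; |MT| = 8.300 ✓; ∠(MT, TG) = 82.00° ✗; |TG| = 10.60 ✓.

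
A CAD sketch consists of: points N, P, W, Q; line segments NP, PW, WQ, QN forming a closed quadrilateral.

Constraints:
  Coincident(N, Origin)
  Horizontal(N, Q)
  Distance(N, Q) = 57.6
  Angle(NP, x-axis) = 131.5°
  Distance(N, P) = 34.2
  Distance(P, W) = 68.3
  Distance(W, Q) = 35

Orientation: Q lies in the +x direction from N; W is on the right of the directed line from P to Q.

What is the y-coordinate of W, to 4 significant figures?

-19.55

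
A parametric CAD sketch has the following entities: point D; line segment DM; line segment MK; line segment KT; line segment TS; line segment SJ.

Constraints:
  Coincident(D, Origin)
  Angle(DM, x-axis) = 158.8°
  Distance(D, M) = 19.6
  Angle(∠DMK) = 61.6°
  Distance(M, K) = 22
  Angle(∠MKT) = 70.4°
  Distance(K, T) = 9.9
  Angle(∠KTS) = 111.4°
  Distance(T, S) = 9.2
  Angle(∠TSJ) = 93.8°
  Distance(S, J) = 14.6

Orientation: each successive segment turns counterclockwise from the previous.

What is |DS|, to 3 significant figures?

7.63

∠MKT = 70.4° gives KT at 26.8° from the x-axis; with |KT| = 9.9, T = (-6.68, -10.3). ∠KTS = 111.4° gives TS at 95.4° from the x-axis; with |TS| = 9.2, S = (-7.55, -1.12). Then |DS| = |S − D| = 7.63.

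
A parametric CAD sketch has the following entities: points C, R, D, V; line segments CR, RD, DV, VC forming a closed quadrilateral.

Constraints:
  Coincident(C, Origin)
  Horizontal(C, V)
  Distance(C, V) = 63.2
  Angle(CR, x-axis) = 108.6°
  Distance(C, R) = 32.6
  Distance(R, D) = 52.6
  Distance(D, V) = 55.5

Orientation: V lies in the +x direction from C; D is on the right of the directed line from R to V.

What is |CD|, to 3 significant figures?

20.3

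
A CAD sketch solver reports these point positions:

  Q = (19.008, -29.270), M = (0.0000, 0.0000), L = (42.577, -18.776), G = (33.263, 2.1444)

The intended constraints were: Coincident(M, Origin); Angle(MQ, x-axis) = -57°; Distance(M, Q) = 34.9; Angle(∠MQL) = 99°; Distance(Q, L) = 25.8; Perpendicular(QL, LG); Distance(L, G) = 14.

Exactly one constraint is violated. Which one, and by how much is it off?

Distance(L, G) = 14 — off by 8.90.

M = (0.00, 0.00) ✓; MQ at -57.00° ✓; |MQ| = 34.90 ✓; ∠MQL = 99.00° ✓; |QL| = 25.80 ✓; ∠(QL, LG) = 90.00° ✓; |LG| = 22.90 ✗.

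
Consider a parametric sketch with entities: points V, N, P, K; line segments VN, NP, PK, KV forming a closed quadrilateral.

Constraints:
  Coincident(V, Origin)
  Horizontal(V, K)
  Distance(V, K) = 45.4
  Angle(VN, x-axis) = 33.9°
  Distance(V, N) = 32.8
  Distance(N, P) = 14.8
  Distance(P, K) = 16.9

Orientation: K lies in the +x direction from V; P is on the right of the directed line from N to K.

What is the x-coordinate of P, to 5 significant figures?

28.885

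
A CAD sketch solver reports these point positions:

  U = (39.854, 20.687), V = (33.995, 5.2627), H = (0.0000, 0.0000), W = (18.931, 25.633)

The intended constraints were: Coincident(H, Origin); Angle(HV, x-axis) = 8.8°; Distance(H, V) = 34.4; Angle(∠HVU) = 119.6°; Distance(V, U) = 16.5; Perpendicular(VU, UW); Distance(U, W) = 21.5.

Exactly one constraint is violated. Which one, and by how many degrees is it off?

Perpendicular(VU, UW) — off by 7.50°.

H = (0.00, 0.00) ✓; HV at 8.800° ✓; |HV| = 34.40 ✓; ∠HVU = 119.6° ✓; |VU| = 16.50 ✓; ∠(VU, UW) = 97.50° ✗; |UW| = 21.50 ✓.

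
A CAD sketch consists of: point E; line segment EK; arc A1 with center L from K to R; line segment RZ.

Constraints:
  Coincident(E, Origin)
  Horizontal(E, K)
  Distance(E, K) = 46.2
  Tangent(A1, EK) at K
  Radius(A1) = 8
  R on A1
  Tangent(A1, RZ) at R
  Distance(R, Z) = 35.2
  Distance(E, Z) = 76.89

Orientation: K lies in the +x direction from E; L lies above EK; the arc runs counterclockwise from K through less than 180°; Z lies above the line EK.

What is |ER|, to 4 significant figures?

53.80

Checks: |LK| = 8.000 ✓; |LR| = 8.000 ✓; ∠(LR, RZ) = 90.00° ✓; |RZ| = 35.20 ✓; |EZ| = 76.89 ✓.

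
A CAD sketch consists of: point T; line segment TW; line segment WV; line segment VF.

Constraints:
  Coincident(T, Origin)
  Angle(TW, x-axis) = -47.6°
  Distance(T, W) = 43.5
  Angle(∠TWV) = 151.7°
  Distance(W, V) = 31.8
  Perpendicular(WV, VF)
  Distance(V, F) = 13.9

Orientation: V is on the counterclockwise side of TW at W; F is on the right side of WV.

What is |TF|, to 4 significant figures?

78.14

T is at the origin; TW runs at -47.6° with length 43.5, so W = 43.5·(cos -47.6°, sin -47.6°) = (29.33, -32.12). ∠TWV = 151.7°, so WV runs at -47.6° + (180° − 151.7°) = -19.30° from the x-axis; with |WV| = 31.8, V = W + 31.8·(cos -19.30°, sin -19.30°) = (59.35, -42.63). The perpendicularity gives VF at right angles to WV; with |VF| = 13.9 on the right of WV, F = V + 13.9·(-0.3305, -0.9438) = (54.75, -55.75). Then |TF| = |F − T| = 78.14.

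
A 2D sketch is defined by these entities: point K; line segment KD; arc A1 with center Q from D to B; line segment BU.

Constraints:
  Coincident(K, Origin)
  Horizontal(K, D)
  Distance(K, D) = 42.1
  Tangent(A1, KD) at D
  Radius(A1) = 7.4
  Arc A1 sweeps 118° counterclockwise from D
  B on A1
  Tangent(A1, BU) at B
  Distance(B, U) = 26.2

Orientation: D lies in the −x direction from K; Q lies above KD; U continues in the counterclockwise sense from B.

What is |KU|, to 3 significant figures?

58.7

On A1, D sits at bearing -90° from Q; a 118° counterclockwise sweep puts B at bearing 28°, so B = Q + 7.4·(cos 28°, sin 28°) = (-35.6, 10.9). The tangent condition forces QB to be normal to BU, so BU runs along (−sin 28°, cos 28°); with |BU| = 26.2, U = (-47.9, 34.0). Then |KU| = |U − K| = 58.7.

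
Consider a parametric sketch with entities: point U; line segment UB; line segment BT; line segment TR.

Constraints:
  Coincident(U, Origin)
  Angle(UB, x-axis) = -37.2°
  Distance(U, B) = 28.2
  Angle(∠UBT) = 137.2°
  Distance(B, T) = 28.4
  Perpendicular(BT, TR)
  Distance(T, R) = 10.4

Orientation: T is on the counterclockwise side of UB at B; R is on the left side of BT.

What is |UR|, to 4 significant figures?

49.87

∠UBT = 137.2°, so BT runs at -37.2° + (180° − 137.2°) = 5.600° from the x-axis; with |BT| = 28.4, T = B + 28.4·(cos 5.600°, sin 5.600°) = (50.73, -14.28). BT is perpendicular to TR; with |TR| = 10.4 on the left of BT, R = T + 10.4·(-0.09758, 0.9952) = (49.71, -3.928). Then |UR| = |R − U| = 49.87.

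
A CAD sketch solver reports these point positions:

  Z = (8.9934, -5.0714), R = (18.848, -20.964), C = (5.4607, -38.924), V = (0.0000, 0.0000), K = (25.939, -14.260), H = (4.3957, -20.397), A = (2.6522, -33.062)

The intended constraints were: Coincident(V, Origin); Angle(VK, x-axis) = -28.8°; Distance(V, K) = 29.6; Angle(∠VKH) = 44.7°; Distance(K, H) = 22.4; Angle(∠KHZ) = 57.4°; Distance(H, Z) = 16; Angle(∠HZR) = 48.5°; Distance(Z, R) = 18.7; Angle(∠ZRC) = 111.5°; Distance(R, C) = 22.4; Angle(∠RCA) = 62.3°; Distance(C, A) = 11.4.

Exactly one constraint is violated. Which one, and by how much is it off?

Distance(C, A) = 11.4 — off by 4.90.

V = (0.00, 0.00) ✓; VK at -28.80° ✓; |VK| = 29.60 ✓; ∠VKH = 44.70° ✓; |KH| = 22.40 ✓; ∠KHZ = 57.40° ✓; |HZ| = 16.00 ✓; ∠HZR = 48.50° ✓; |ZR| = 18.70 ✓; ∠ZRC = 111.5° ✓; |RC| = 22.40 ✓; ∠RCA = 62.30° ✓; |CA| = 6.500 ✗.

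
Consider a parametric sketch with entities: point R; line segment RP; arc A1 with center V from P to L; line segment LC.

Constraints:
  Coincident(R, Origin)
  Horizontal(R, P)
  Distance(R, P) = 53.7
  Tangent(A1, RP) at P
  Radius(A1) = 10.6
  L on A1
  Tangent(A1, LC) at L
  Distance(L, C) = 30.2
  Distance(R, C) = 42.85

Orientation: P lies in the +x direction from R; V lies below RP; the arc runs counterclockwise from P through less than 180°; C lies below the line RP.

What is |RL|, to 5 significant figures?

44.863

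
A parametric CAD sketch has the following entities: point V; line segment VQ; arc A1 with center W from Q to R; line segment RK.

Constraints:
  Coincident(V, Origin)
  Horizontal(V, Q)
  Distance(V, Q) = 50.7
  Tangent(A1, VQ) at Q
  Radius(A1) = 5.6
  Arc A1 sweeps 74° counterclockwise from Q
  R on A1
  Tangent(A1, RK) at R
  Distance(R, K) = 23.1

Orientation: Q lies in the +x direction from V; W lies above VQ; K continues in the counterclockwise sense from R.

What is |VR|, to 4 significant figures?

56.23

V is at the origin; VQ is horizontal with |VQ| = 50.7 and Q on the +x side, so Q = (50.70, 0.000). Tangency of A1 to VQ means the radius WQ is perpendicular to VQ, so W = Q + (0, 5.6) = (50.70, 5.600). On A1, Q sits at bearing -90° from W; a 74° counterclockwise sweep puts R at bearing -16°, so R = W + 5.6·(cos -16°, sin -16°) = (56.08, 4.056). Then |VR| = |R − V| = 56.23.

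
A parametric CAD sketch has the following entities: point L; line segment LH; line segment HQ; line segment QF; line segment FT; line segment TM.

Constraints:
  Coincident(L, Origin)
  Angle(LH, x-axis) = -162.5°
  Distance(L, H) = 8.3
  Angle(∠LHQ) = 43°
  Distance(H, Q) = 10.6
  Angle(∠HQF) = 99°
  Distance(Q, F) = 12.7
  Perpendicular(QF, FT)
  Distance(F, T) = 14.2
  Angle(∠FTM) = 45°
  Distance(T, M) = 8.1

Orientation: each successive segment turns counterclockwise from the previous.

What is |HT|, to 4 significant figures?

14.83

L is at the origin; LH runs at -162.5° with length 8.3, so H = (-7.916, -2.496). ∠LHQ = 43.0° gives HQ at -25.50° from the x-axis; with |HQ| = 10.6, Q = (1.652, -7.059). ∠HQF = 99.0° gives QF at 55.50° from the x-axis; with |QF| = 12.7, F = (8.845, 3.407). QF is perpendicular to FT, so FT runs at 145.5°; with |FT| = 14.2, T = (-2.858, 11.45). Then |HT| = |T − H| = 14.83.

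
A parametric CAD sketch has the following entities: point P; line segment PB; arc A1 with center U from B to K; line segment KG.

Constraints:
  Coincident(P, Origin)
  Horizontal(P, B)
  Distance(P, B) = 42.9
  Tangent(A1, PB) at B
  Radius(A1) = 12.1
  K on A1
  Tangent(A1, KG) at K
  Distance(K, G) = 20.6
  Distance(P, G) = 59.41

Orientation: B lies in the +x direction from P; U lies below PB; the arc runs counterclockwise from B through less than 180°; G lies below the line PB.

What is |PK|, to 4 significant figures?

39.43

Checks: |UK| = 12.10 ✓; ∠(UK, KG) = 90.00° ✓; |KG| = 20.60 ✓; |PG| = 59.41 ✓.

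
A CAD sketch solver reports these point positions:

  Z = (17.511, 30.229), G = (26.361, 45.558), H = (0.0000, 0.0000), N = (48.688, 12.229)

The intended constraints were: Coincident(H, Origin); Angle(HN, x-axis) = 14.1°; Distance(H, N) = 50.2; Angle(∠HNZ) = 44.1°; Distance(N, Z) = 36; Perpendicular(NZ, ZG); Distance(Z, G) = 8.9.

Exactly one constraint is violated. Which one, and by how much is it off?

Distance(Z, G) = 8.9 — off by 8.80.

H = (0.00, 0.00) ✓; HN at 14.10° ✓; |HN| = 50.20 ✓; ∠HNZ = 44.10° ✓; |NZ| = 36.00 ✓; ∠(NZ, ZG) = 90.00° ✓; |ZG| = 17.70 ✗.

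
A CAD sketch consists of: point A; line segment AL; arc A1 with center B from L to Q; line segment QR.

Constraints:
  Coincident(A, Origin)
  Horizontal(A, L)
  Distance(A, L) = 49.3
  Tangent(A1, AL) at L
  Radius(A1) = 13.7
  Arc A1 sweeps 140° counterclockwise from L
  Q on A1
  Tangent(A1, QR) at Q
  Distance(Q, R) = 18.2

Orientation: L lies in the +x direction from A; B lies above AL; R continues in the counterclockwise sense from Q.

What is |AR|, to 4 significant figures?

56.91

A is at the origin; AL is horizontal with |AL| = 49.3 and L on the +x side, so L = (49.30, 0.000). Since A1 is tangent to AL there, BL ⟂ AL, so B = L + (0, 13.7) = (49.30, 13.70). On A1, L sits at bearing -90° from B; a 140° counterclockwise sweep puts Q at bearing 50°, so Q = B + 13.7·(cos 50°, sin 50°) = (58.11, 24.19). Tangency of A1 to QR means the radius BQ is perpendicular to QR, so QR runs along (−sin 50°, cos 50°); with |QR| = 18.2, R = (44.16, 35.89). Then |AR| = |R − A| = 56.91.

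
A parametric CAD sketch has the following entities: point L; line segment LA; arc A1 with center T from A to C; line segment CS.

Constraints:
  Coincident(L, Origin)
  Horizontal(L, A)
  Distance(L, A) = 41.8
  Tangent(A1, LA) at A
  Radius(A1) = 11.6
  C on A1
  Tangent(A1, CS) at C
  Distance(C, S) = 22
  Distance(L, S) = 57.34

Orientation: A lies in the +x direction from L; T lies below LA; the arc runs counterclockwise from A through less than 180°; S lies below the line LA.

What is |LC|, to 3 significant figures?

36.9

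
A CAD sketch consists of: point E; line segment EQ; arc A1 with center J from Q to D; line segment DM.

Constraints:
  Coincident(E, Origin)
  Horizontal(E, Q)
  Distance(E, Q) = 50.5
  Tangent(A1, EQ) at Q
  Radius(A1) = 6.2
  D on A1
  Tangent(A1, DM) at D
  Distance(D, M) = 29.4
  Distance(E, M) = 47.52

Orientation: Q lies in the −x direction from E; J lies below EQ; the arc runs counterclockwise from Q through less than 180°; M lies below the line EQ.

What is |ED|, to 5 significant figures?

56.031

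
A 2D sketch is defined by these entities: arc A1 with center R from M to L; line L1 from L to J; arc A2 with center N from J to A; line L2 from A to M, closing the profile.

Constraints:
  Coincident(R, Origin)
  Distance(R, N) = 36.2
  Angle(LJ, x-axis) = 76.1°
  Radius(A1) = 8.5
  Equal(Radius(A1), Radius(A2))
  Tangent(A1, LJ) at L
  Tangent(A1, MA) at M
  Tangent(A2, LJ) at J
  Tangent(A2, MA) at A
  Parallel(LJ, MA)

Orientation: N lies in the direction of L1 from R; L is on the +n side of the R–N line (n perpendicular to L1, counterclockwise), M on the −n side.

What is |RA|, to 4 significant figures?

37.18

The slot axis is L1's direction at 76.1°, so u = (cos 76.1°, sin 76.1°) = (0.2402, 0.9707) and n = (−sin 76.1°, cos 76.1°) = (-0.9707, 0.2402). R is at the origin and N lies 36.2 along u from R, so N = 36.2·u = (8.696, 35.14). Tangency of A1 to both parallel lines with radius 8.5 puts L and M at R ± 8.5·n: L = (-8.251, 2.042), M = (8.251, -2.042). Equal radii place J and A the same way about N: J = N + 8.5·n = (0.4452, 37.18), A = N − 8.5·n = (16.95, 33.10). Then |RA| = |A − R| = 37.18.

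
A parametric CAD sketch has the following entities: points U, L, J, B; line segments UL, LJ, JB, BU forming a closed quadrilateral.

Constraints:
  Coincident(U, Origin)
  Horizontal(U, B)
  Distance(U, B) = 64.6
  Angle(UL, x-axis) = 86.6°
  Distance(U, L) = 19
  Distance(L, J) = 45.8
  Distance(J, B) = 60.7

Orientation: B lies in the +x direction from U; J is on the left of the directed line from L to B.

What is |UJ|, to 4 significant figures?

61.46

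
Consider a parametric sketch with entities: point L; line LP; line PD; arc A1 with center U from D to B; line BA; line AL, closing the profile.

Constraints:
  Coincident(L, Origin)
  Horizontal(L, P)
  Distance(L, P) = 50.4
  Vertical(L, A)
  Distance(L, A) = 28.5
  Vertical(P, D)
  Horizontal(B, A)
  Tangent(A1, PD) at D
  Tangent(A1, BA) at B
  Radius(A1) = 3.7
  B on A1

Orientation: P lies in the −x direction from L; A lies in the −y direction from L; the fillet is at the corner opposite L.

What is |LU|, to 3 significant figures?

52.9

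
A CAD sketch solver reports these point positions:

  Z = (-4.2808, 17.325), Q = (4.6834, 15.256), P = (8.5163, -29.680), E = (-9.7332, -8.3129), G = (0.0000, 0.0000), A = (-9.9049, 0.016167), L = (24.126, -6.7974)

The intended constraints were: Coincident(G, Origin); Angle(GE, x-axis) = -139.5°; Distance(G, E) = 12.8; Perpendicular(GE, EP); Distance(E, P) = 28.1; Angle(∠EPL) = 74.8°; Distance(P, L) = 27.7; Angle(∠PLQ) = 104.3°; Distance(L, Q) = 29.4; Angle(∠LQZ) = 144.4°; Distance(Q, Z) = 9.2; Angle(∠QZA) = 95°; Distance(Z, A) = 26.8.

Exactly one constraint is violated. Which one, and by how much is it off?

Distance(Z, A) = 26.8 — off by 8.60.

G = (0.00, 0.00) ✓; GE at -139.5° ✓; |GE| = 12.80 ✓; ∠(GE, EP) = 90.00° ✓; |EP| = 28.10 ✓; ∠EPL = 74.80° ✓; |PL| = 27.70 ✓; ∠PLQ = 104.3° ✓; |LQ| = 29.40 ✓; ∠LQZ = 144.4° ✓; |QZ| = 9.200 ✓; ∠QZA = 95.00° ✓; |ZA| = 18.20 ✗.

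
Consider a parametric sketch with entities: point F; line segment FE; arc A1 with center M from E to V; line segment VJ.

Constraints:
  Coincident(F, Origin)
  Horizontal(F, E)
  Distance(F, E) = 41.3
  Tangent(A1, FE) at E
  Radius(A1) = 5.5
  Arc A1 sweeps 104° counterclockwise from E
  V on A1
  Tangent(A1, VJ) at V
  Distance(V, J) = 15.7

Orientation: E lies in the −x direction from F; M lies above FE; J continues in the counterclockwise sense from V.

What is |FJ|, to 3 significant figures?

45.5

On A1, E sits at bearing -90° from M; a 104° counterclockwise sweep puts V at bearing 14°, so V = M + 5.5·(cos 14°, sin 14°) = (-36.0, 6.83). Tangency of A1 to VJ means the radius MV is perpendicular to VJ, so VJ runs along (−sin 14°, cos 14°); with |VJ| = 15.7, J = (-39.8, 22.1). Then |FJ| = |J − F| = 45.5.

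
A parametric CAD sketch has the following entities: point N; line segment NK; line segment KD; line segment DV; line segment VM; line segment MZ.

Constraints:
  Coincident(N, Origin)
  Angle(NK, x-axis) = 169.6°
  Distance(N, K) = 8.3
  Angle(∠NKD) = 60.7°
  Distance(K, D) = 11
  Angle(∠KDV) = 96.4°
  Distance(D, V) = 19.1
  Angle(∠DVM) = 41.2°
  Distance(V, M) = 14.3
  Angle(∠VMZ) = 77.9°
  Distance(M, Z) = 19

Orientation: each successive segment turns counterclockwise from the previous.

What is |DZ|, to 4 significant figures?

7.239

N is at the origin; NK runs at 169.6° with length 8.3, so K = (-8.164, 1.498). ∠NKD = 60.7° gives KD at -71.10° from the x-axis; with |KD| = 11.0, D = (-4.601, -8.909). ∠KDV = 96.4° gives DV at 12.50° from the x-axis; with |DV| = 19.1, V = (14.05, -4.775). ∠DVM = 41.2° gives VM at 151.3° from the x-axis; with |VM| = 14.3, M = (1.504, 2.093). ∠VMZ = 77.9° gives MZ at -106.6° from the x-axis; with |MZ| = 19.0, Z = (-3.925, -16.12). Then |DZ| = |Z − D| = 7.239.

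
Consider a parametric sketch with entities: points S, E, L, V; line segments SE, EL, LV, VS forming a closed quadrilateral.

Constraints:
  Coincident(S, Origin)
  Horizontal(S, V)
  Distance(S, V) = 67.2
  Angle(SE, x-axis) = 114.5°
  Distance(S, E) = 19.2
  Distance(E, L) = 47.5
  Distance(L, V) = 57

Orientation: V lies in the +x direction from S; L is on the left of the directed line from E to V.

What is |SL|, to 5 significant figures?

54.184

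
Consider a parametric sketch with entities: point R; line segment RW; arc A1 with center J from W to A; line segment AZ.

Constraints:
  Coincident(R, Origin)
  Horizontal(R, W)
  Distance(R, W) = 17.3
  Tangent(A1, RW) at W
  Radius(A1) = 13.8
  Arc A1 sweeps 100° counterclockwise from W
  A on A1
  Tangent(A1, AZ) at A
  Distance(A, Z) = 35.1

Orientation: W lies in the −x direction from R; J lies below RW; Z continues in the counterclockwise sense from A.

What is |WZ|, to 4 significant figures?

51.31

On A1, W sits at bearing 90° from J; a 100° counterclockwise sweep puts A at bearing 190°, so A = J + 13.8·(cos 190°, sin 190°) = (-30.89, -16.20). Tangency of A1 to AZ means the radius JA is perpendicular to AZ, so AZ runs along (−sin 190°, cos 190°); with |AZ| = 35.1, Z = (-24.80, -50.76). Then |WZ| = |Z − W| = 51.31.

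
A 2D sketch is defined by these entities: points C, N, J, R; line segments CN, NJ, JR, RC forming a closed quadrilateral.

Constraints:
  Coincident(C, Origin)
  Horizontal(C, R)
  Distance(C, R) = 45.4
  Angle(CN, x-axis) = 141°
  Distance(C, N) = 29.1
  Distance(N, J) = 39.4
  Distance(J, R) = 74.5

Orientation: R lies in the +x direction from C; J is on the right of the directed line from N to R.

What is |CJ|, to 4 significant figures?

33.46

Checks: |NJ| = 39.40 ✓; |JR| = 74.50 ✓.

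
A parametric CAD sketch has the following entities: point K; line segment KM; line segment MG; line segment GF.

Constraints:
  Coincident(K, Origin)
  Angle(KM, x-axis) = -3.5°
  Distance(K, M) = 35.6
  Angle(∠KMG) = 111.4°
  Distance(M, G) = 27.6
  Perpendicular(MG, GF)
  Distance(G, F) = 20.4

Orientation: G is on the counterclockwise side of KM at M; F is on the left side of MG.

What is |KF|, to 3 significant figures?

42.5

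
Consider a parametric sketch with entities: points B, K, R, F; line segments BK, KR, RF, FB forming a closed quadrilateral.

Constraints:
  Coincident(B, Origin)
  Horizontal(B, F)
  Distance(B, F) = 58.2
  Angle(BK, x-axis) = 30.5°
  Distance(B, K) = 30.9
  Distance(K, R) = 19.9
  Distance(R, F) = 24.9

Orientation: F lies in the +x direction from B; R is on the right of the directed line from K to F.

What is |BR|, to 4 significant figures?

33.62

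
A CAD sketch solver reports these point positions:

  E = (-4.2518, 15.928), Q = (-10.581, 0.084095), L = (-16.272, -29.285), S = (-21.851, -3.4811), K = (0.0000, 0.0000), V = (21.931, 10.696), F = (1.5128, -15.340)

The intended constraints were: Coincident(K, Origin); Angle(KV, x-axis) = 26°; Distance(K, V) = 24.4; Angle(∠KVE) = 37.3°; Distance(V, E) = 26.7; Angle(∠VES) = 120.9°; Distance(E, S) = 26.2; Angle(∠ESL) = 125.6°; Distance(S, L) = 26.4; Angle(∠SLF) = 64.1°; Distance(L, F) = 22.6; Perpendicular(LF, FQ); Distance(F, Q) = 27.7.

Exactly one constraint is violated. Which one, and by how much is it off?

Distance(F, Q) = 27.7 — off by 8.10.

K = (0.00, 0.00) ✓; KV at 26.00° ✓; |KV| = 24.40 ✓; ∠KVE = 37.30° ✓; |VE| = 26.70 ✓; ∠VES = 120.9° ✓; |ES| = 26.20 ✓; ∠ESL = 125.6° ✓; |SL| = 26.40 ✓; ∠SLF = 64.10° ✓; |LF| = 22.60 ✓; ∠(LF, FQ) = 90.00° ✓; |FQ| = 19.60 ✗.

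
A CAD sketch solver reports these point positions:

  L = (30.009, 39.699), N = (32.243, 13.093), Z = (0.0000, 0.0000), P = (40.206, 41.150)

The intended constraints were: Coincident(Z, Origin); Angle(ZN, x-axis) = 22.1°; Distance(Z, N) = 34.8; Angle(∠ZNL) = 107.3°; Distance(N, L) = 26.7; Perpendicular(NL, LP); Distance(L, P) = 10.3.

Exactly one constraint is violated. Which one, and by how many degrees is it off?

Perpendicular(NL, LP) — off by 3.30°.

Z = (0.00, 0.00) ✓; ZN at 22.10° ✓; |ZN| = 34.80 ✓; ∠ZNL = 107.3° ✓; |NL| = 26.70 ✓; ∠(NL, LP) = 86.70° ✗; |LP| = 10.30 ✓.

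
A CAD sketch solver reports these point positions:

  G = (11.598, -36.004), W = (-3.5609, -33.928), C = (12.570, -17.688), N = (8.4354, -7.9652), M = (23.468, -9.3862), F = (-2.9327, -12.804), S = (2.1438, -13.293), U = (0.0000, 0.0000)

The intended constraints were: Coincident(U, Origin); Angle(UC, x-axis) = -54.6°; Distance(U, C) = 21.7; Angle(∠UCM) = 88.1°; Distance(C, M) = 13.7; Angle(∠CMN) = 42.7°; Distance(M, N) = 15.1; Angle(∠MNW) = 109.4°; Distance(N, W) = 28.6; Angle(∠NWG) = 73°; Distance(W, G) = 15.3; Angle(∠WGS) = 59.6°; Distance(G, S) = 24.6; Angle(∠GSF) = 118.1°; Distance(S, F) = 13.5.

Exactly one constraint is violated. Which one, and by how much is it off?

Distance(S, F) = 13.5 — off by 8.40.

U = (0.00, 0.00) ✓; UC at -54.60° ✓; |UC| = 21.70 ✓; ∠UCM = 88.10° ✓; |CM| = 13.70 ✓; ∠CMN = 42.70° ✓; |MN| = 15.10 ✓; ∠MNW = 109.4° ✓; |NW| = 28.60 ✓; ∠NWG = 73.00° ✓; |WG| = 15.30 ✓; ∠WGS = 59.60° ✓; |GS| = 24.60 ✓; ∠GSF = 118.1° ✓; |SF| = 5.100 ✗.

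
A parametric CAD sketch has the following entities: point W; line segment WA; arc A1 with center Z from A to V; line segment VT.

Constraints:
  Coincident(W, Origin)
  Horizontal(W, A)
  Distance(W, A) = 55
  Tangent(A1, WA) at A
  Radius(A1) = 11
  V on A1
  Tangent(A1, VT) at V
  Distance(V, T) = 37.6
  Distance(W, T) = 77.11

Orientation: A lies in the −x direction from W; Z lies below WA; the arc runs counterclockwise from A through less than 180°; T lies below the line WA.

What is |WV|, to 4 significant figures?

67.09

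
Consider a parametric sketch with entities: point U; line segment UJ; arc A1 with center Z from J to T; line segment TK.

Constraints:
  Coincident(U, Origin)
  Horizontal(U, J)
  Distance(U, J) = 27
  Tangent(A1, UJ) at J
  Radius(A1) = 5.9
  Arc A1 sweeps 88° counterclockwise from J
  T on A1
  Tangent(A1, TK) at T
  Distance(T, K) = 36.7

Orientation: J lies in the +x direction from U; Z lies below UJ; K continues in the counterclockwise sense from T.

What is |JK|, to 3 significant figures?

43.0

U is at the origin; UJ is horizontal with |UJ| = 27.0 and J on the +x side, so J = (27.0, 0.00). A1 meets UJ tangentially, so ZJ is at right angles to UJ, so Z = J + (0, -5.9) = (27.0, -5.90). On A1, J sits at bearing 90° from Z; an 88° counterclockwise sweep puts T at bearing 178°, so T = Z + 5.9·(cos 178°, sin 178°) = (21.1, -5.69). Tangency of A1 to TK means the radius ZT is perpendicular to TK, so TK runs along (−sin 178°, cos 178°); with |TK| = 36.7, K = (19.8, -42.4). Then |JK| = |K − J| = 43.0.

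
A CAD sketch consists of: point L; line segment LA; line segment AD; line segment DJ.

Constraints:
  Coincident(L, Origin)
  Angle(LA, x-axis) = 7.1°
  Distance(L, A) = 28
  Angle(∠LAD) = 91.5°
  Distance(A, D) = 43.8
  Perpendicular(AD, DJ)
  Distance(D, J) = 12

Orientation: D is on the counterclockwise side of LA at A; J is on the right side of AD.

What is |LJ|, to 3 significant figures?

59.9

L is at the origin; LA runs at 7.1° with length 28.0, so A = 28.0·(cos 7.1°, sin 7.1°) = (27.8, 3.46). ∠LAD = 91.5°, so AD runs at 7.1° + (180° − 91.5°) = 95.6° from the x-axis; with |AD| = 43.8, D = A + 43.8·(cos 95.6°, sin 95.6°) = (23.5, 47.1). The perpendicularity gives DJ at right angles to AD; with |DJ| = 12.0 on the right of AD, J = D + 12.0·(0.995, 0.0976) = (35.5, 48.2). Then |LJ| = |J − L| = 59.9.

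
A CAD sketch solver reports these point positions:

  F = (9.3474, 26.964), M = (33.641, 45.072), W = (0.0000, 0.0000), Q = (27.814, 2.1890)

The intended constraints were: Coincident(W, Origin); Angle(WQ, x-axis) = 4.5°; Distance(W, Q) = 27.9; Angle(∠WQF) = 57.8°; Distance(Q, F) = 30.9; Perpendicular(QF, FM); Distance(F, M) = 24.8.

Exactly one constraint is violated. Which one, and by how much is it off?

Distance(F, M) = 24.8 — off by 5.50.

W = (0.00, 0.00) ✓; WQ at 4.500° ✓; |WQ| = 27.90 ✓; ∠WQF = 57.80° ✓; |QF| = 30.90 ✓; ∠(QF, FM) = 90.00° ✓; |FM| = 30.30 ✗.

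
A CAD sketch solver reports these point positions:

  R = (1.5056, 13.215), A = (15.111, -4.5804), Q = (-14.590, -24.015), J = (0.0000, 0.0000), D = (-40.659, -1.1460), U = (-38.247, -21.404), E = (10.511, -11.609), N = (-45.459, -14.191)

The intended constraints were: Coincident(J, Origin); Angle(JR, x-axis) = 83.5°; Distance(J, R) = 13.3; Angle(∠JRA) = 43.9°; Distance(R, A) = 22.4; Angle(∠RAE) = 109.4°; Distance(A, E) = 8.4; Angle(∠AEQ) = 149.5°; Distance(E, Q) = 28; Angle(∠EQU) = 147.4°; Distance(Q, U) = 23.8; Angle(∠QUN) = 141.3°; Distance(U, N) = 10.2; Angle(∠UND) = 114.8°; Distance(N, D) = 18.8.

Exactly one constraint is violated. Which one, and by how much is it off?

Distance(N, D) = 18.8 — off by 4.90.

J = (0.00, 0.00) ✓; JR at 83.50° ✓; |JR| = 13.30 ✓; ∠JRA = 43.90° ✓; |RA| = 22.40 ✓; ∠RAE = 109.4° ✓; |AE| = 8.400 ✓; ∠AEQ = 149.5° ✓; |EQ| = 28.00 ✓; ∠EQU = 147.4° ✓; |QU| = 23.80 ✓; ∠QUN = 141.3° ✓; |UN| = 10.20 ✓; ∠UND = 114.8° ✓; |ND| = 13.90 ✗.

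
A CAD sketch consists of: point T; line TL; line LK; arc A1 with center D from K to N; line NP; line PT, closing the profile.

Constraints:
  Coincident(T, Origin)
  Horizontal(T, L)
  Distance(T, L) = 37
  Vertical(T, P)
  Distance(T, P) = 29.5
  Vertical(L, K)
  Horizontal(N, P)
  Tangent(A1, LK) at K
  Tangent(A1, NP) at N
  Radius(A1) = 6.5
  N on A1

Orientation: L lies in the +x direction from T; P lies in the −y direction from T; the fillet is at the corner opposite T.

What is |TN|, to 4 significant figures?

42.43

T is at the origin; TL is horizontal with |TL| = 37.0 and L on the +x side, so L = (37.00, 0.000). T and P share the same x with |TP| = 29.5 and P on the −y side, so P = (0.000, -29.50). The virtual corner opposite T is at (37.00, -29.50). The tangent condition forces DK to be normal to LK and tangency of A1 to NP means the radius DN is perpendicular to NP, with radius 6.5, so the center D sits 6.5 in from both sides at D = (30.50, -23.00). That places the tangent points at K = (37.00, -23.00) on LK and N = (30.50, -29.50) on NP. Then |TN| = |N − T| = 42.43.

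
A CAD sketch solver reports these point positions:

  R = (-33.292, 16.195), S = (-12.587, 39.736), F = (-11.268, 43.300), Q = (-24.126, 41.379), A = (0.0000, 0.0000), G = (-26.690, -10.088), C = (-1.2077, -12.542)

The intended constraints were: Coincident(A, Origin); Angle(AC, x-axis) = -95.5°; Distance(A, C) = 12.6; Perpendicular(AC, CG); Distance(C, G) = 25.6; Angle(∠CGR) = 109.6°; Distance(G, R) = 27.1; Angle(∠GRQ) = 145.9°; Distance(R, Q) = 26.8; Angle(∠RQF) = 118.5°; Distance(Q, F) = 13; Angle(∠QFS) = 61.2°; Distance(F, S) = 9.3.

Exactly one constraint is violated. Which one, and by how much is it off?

Distance(F, S) = 9.3 — off by 5.50.

A = (0.00, 0.00) ✓; AC at -95.50° ✓; |AC| = 12.60 ✓; ∠(AC, CG) = 90.00° ✓; |CG| = 25.60 ✓; ∠CGR = 109.6° ✓; |GR| = 27.10 ✓; ∠GRQ = 145.9° ✓; |RQ| = 26.80 ✓; ∠RQF = 118.5° ✓; |QF| = 13.00 ✓; ∠QFS = 61.19° ✓; |FS| = 3.800 ✗.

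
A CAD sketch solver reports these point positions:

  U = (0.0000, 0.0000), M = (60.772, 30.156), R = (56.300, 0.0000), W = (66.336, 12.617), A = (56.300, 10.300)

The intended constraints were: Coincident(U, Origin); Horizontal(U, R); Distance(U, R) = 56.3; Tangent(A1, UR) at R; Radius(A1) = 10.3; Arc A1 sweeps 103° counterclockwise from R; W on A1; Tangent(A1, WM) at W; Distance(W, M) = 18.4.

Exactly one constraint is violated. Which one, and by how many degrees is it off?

Tangent(A1, WM) at W — off by 4.60°.

U = (0.00, 0.00) ✓; U.y = 0.00, R.y = 0.00 ✓; |UR| = 56.30 ✓; ∠(AR, RU) = 90.00° ✓; |AR| = 10.30 ✓; bearing(A→W) − bearing(A→R) = 103.0° ✓; |AW| = 10.30 ✓; ∠(AW, WM) = 85.40° ✗; |WM| = 18.40 ✓.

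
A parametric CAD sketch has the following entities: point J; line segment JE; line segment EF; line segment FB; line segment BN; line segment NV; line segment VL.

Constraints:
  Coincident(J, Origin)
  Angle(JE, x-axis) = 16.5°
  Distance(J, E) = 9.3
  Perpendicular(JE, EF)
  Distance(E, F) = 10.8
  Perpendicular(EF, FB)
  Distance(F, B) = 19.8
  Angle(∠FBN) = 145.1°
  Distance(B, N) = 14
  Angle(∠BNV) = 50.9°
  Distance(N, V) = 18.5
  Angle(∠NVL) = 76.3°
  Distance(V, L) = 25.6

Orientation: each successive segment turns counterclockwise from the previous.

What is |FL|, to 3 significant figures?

17.6

J is at the origin; JE runs at 16.5° with length 9.3, so E = (8.92, 2.64). JE ⟂ EF, so EF runs at 106°; with |EF| = 10.8, F = (5.85, 13.0). EF ⟂ FB, so FB runs at -164°; with |FB| = 19.8, B = (-13.1, 7.37). ∠FBN = 145.1° gives BN at -129° from the x-axis; with |BN| = 14.0, N = (-21.9, -3.57). ∠BNV = 50.9° gives NV at 0.500° from the x-axis; with |NV| = 18.5, V = (-3.37, -3.41). ∠NVL = 76.3° gives VL at 104° from the x-axis; with |VL| = 25.6, L = (-9.65, 21.4). Then |FL| = |L − F| = 17.6.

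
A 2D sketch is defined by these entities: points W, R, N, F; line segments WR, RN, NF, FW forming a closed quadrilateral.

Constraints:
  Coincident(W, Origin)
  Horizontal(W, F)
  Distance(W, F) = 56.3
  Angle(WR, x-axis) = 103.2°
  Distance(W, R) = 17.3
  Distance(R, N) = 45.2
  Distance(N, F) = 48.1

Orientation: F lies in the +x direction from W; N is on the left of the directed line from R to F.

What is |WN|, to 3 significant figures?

53.9

Checks: |RN| = 45.20 ✓; |NF| = 48.10 ✓.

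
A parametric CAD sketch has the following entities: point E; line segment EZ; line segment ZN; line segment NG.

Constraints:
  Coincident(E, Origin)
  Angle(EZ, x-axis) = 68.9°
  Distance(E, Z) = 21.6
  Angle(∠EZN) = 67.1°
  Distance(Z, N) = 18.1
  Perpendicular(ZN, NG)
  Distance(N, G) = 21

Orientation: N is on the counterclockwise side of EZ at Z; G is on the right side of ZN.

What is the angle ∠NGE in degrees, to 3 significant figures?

13.3°

∠EZN = 67.1°, so ZN runs at 68.9° + (180° − 67.1°) = 182° from the x-axis; with |ZN| = 18.1, N = Z + 18.1·(cos 182°, sin 182°) = (-10.3, 19.6). ZN is perpendicular to NG; with |NG| = 21.0 on the right of ZN, G = N + 21.0·(-0.0314, 1.00) = (-11.0, 40.6). Then cos ∠NGE = GN·GE / (|GN||GE|), giving 13.3°.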